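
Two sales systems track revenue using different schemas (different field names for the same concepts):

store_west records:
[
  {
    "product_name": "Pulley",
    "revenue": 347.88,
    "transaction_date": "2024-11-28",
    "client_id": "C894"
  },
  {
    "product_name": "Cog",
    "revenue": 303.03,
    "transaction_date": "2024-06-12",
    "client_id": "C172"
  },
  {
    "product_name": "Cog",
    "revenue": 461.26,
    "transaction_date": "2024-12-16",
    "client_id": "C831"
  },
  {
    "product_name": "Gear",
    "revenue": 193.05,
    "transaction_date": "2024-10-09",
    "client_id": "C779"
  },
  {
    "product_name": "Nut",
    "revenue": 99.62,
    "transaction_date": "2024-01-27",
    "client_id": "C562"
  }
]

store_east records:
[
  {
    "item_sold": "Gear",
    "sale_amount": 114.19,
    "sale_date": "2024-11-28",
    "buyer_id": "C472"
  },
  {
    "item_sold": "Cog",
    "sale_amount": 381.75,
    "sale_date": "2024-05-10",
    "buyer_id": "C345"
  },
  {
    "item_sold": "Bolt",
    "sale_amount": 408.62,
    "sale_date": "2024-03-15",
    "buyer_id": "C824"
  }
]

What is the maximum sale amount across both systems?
461.26

Reconcile: "revenue" (store_west) = "sale_amount" (store_east) = sale amount

Maximum in store_west: 461.26
Maximum in store_east: 408.62

Overall maximum: max(461.26, 408.62) = 461.26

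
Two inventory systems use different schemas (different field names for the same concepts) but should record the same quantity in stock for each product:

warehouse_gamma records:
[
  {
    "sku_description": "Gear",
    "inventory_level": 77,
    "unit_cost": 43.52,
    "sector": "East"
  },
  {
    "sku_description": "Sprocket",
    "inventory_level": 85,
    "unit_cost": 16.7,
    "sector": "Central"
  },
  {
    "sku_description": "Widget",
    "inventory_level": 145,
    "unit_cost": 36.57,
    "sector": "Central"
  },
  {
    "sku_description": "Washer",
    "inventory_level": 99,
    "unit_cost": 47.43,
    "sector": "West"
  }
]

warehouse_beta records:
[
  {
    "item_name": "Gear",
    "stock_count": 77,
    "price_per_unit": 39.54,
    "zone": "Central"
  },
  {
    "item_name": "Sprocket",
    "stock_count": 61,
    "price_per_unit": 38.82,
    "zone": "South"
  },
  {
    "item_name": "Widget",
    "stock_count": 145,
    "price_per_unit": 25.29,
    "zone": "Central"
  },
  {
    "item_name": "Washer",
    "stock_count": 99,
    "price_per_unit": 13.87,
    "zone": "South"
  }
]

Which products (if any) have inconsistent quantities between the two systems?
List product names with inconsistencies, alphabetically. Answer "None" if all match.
Sprocket

Schema mappings:
- "sku_description" (warehouse_gamma) = "item_name" (warehouse_beta) = product name
- "inventory_level" (warehouse_gamma) = "stock_count" (warehouse_beta) = quantity

Comparison:
  Gear: 77 vs 77 - MATCH
  Sprocket: 85 vs 61 - MISMATCH
  Widget: 145 vs 145 - MATCH
  Washer: 99 vs 99 - MATCH

Products with inconsistencies: Sprocket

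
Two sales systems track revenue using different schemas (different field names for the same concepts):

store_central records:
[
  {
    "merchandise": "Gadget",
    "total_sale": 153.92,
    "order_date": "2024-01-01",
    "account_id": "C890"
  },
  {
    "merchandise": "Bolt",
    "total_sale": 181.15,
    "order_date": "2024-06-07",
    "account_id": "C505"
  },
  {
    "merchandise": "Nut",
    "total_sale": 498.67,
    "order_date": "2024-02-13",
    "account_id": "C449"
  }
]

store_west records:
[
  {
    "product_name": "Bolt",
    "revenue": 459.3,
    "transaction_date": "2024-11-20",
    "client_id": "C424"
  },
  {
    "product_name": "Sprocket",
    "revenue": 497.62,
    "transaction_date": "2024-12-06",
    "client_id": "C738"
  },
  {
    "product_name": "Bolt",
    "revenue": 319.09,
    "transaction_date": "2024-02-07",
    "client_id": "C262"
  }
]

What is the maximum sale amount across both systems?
498.67

Reconcile: "total_sale" (store_central) = "revenue" (store_west) = sale amount

Maximum in store_central: 498.67
Maximum in store_west: 497.62

Overall maximum: max(498.67, 497.62) = 498.67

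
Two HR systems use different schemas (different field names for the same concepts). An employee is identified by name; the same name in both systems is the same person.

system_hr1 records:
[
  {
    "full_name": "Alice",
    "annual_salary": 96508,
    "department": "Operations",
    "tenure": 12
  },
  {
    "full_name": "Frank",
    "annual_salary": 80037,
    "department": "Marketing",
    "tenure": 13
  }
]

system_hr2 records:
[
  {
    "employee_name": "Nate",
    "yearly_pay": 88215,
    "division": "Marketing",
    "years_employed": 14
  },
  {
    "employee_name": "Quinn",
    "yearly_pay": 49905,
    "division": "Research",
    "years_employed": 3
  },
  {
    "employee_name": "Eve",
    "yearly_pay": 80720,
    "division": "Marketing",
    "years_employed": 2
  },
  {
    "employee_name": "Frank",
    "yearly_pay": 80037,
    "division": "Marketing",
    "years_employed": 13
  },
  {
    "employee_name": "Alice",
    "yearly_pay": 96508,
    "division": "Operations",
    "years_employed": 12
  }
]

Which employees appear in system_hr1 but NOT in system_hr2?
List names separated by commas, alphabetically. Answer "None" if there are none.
None

Schema mapping: "full_name" (system_hr1) = "employee_name" (system_hr2) = employee name

Names in system_hr1: ['Alice', 'Frank']
Names in system_hr2: ['Alice', 'Eve', 'Frank', 'Nate', 'Quinn']

In system_hr1 but not system_hr2: None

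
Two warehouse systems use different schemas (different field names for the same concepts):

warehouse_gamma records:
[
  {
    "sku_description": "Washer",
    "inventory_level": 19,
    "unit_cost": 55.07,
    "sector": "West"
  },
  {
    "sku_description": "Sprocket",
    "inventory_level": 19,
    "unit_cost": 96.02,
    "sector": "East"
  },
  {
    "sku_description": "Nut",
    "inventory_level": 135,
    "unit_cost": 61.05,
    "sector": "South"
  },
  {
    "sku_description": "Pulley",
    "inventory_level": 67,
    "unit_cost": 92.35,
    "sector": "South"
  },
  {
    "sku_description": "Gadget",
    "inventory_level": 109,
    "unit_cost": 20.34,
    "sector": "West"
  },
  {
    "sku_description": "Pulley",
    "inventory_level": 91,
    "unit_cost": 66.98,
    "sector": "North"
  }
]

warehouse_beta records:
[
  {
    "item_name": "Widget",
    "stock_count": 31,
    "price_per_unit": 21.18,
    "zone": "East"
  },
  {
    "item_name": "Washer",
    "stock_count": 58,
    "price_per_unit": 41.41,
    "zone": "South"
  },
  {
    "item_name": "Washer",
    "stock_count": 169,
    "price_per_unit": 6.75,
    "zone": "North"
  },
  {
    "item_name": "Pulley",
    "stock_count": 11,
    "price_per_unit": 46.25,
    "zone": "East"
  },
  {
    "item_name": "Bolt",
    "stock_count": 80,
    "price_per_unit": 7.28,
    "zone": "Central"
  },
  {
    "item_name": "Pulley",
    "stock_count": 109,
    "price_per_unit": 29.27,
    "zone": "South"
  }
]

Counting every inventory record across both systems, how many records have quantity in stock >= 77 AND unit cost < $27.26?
3

Schema mappings:
- "inventory_level" (warehouse_gamma) = "stock_count" (warehouse_beta) = quantity
- "unit_cost" (warehouse_gamma) = "price_per_unit" (warehouse_beta) = unit cost

Records meeting both conditions in warehouse_gamma: 1
Records meeting both conditions in warehouse_beta: 2

Total: 1 + 2 = 3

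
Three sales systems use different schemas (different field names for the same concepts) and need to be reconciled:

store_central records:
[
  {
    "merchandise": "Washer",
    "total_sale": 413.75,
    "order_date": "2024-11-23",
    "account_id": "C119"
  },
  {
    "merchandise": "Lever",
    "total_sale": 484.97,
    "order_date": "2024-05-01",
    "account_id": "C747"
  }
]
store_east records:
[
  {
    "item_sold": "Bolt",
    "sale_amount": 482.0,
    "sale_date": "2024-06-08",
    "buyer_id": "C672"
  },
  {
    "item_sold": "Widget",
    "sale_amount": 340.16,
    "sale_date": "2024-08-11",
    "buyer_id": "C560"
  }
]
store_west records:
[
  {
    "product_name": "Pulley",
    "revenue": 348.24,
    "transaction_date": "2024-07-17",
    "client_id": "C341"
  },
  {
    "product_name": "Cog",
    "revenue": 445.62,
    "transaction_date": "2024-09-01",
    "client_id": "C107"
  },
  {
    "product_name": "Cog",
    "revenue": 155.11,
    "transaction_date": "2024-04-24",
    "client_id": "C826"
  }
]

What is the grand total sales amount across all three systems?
2669.85

Schema reconciliation - all amount fields map to sale amount:

store_central (total_sale): 898.72
store_east (sale_amount): 822.16
store_west (revenue): 948.97

Grand total: 2669.85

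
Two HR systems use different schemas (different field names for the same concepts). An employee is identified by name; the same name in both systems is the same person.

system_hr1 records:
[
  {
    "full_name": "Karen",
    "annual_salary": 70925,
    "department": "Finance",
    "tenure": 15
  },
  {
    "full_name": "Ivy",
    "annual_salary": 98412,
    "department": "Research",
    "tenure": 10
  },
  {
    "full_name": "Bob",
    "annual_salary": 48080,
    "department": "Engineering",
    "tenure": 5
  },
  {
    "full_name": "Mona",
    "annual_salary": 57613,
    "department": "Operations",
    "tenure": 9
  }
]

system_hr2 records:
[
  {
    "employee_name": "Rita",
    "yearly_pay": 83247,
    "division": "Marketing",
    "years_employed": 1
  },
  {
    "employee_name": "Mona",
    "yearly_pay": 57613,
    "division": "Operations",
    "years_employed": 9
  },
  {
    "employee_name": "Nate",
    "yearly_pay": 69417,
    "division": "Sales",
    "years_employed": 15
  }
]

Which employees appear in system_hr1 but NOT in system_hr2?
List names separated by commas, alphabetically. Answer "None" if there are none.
Bob, Ivy, Karen

Schema mapping: "full_name" (system_hr1) = "employee_name" (system_hr2) = employee name

Names in system_hr1: ['Bob', 'Ivy', 'Karen', 'Mona']
Names in system_hr2: ['Mona', 'Nate', 'Rita']

In system_hr1 but not system_hr2: ['Bob', 'Ivy', 'Karen']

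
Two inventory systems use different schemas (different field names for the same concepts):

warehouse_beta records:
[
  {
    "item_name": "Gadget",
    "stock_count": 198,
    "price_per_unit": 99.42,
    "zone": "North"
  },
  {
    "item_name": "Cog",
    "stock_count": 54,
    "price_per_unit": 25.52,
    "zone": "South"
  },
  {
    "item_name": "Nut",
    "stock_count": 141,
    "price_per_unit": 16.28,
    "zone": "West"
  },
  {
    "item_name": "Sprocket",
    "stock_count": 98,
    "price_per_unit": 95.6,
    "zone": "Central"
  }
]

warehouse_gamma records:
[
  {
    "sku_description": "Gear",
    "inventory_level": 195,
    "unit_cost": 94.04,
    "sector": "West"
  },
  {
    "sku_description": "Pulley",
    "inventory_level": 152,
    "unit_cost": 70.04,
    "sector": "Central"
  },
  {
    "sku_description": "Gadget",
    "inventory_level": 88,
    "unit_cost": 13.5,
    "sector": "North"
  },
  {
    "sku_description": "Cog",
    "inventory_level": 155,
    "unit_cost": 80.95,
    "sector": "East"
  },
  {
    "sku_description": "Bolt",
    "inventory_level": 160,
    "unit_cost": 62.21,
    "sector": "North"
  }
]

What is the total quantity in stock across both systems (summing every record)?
1241

To reconcile these schemas, identify the field holding the quantity in stock in each system:
1. In warehouse_beta it is "stock_count"
2. In warehouse_gamma it is "inventory_level"

From warehouse_beta: 198 + 54 + 141 + 98 = 491
From warehouse_gamma: 195 + 152 + 88 + 155 + 160 = 750

Total: 491 + 750 = 1241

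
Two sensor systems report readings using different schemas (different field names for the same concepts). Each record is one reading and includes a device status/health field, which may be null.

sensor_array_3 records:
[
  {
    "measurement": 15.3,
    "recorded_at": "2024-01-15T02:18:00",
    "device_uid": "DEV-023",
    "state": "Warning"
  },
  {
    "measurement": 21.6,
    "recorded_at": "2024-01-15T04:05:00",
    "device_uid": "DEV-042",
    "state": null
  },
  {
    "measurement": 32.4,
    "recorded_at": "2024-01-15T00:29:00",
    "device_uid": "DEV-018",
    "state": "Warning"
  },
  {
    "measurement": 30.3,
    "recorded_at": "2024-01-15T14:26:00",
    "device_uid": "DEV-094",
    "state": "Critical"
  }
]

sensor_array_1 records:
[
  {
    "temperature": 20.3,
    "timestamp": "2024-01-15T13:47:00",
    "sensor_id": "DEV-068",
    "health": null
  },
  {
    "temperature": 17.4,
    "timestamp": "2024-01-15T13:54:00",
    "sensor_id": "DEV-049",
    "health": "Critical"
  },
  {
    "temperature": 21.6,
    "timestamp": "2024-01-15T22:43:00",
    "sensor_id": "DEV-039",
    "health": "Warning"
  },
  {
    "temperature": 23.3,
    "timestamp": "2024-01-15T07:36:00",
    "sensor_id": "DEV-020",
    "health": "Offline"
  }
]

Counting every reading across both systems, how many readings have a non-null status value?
6

Schema mapping: "state" (sensor_array_3) = "health" (sensor_array_1) = status

Non-null in sensor_array_3: 3
Non-null in sensor_array_1: 3

Total non-null: 3 + 3 = 6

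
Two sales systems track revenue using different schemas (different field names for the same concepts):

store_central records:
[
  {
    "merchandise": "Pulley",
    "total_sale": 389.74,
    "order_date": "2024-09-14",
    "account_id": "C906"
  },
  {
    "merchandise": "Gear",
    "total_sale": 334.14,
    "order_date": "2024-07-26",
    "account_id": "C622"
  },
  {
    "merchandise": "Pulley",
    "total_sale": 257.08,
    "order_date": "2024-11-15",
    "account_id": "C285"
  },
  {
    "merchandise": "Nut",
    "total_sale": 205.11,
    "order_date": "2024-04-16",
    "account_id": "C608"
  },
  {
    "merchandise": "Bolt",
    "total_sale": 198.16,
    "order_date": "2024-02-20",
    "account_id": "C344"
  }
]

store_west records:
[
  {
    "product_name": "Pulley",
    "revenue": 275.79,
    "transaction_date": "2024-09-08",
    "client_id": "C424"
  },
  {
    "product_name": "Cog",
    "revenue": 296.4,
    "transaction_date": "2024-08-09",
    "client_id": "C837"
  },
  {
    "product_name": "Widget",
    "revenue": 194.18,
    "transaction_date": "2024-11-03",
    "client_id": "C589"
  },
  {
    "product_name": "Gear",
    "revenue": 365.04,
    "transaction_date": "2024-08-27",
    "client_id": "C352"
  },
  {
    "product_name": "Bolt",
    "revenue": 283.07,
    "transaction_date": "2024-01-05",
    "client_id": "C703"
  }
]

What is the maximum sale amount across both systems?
389.74

Reconcile: "total_sale" (store_central) = "revenue" (store_west) = sale amount

Maximum in store_central: 389.74
Maximum in store_west: 365.04

Overall maximum: max(389.74, 365.04) = 389.74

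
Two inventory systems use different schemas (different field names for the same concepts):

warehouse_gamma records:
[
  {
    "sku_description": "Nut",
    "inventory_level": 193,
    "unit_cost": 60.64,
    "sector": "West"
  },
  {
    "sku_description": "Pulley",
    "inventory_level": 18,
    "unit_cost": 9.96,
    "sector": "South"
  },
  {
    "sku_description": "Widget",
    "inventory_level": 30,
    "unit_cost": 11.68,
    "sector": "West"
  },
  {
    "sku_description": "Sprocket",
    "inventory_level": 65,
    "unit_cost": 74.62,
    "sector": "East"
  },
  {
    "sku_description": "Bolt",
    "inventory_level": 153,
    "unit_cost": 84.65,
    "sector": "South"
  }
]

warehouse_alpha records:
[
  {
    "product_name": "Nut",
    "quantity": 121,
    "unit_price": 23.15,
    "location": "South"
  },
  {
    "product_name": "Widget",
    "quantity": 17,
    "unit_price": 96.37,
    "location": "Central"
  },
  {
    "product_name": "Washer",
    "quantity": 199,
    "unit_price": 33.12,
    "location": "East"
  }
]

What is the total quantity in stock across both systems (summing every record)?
796

To reconcile these schemas, identify the field holding the quantity in stock in each system:
1. In warehouse_gamma it is "inventory_level"
2. In warehouse_alpha it is "quantity"

From warehouse_gamma: 193 + 18 + 30 + 65 + 153 = 459
From warehouse_alpha: 121 + 17 + 199 = 337

Total: 459 + 337 = 796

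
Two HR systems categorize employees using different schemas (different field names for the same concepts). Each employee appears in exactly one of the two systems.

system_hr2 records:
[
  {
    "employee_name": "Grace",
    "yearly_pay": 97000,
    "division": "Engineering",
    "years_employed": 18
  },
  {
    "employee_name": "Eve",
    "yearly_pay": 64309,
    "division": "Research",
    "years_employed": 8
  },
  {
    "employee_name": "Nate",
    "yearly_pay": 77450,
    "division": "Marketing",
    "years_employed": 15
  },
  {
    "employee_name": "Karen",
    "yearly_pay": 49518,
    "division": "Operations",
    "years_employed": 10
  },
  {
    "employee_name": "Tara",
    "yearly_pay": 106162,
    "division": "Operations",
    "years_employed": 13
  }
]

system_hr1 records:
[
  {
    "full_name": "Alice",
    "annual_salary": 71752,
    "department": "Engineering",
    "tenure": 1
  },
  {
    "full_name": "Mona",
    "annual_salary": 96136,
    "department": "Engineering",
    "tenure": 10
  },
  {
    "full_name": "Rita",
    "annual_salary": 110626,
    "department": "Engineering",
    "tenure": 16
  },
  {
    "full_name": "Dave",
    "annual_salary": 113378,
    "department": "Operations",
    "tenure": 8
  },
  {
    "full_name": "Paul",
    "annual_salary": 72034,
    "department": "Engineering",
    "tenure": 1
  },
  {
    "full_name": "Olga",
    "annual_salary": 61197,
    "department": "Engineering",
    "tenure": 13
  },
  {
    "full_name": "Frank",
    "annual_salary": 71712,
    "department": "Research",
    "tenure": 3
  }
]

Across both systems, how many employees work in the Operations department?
3

Schema mapping: "division" (system_hr2) = "department" (system_hr1) = department

Operations employees in system_hr2: 2
Operations employees in system_hr1: 1

Total in Operations: 2 + 1 = 3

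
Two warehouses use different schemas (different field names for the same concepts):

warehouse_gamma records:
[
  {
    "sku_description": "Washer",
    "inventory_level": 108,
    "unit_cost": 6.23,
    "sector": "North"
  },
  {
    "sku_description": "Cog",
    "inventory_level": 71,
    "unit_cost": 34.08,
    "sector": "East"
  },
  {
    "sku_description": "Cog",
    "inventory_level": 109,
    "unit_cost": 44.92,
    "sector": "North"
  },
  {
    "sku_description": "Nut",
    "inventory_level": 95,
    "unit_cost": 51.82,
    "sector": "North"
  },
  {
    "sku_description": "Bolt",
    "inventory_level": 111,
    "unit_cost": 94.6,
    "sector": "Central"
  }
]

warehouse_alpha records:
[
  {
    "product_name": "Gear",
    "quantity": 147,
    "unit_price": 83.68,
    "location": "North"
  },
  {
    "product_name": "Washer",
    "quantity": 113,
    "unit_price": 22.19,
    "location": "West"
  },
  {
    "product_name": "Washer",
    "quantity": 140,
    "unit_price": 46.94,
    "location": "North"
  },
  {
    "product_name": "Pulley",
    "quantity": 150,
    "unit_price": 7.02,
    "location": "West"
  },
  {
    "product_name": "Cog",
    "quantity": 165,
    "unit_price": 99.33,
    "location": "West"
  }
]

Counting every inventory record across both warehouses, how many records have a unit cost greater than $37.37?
6

Schema mapping: "unit_cost" (warehouse_gamma) = "unit_price" (warehouse_alpha) = unit cost

Records > $37.37 in warehouse_gamma: 3
Records > $37.37 in warehouse_alpha: 3

Total count: 3 + 3 = 6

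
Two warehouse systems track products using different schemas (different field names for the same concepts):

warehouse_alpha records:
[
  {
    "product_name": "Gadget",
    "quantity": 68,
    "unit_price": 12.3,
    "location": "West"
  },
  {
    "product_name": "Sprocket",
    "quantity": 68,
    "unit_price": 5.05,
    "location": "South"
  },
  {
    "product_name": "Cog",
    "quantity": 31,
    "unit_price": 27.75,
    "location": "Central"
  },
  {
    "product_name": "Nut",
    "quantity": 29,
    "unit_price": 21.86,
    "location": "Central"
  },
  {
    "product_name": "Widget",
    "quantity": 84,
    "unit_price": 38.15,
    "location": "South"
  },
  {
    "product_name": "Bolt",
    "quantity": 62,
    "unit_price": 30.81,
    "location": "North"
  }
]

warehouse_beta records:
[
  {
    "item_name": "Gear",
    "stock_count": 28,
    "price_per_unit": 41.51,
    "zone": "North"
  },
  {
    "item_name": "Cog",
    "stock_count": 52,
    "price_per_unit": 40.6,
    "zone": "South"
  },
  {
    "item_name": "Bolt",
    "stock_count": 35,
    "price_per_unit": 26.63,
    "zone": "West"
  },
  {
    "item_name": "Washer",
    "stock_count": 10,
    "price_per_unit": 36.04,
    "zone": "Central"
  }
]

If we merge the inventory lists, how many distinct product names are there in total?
8

Schema mapping: "product_name" (warehouse_alpha) = "item_name" (warehouse_beta) = product name

Products in warehouse_alpha: ['Bolt', 'Cog', 'Gadget', 'Nut', 'Sprocket', 'Widget']
Products in warehouse_beta: ['Bolt', 'Cog', 'Gear', 'Washer']

Union (unique products): ['Bolt', 'Cog', 'Gadget', 'Gear', 'Nut', 'Sprocket', 'Washer', 'Widget']
Count: 8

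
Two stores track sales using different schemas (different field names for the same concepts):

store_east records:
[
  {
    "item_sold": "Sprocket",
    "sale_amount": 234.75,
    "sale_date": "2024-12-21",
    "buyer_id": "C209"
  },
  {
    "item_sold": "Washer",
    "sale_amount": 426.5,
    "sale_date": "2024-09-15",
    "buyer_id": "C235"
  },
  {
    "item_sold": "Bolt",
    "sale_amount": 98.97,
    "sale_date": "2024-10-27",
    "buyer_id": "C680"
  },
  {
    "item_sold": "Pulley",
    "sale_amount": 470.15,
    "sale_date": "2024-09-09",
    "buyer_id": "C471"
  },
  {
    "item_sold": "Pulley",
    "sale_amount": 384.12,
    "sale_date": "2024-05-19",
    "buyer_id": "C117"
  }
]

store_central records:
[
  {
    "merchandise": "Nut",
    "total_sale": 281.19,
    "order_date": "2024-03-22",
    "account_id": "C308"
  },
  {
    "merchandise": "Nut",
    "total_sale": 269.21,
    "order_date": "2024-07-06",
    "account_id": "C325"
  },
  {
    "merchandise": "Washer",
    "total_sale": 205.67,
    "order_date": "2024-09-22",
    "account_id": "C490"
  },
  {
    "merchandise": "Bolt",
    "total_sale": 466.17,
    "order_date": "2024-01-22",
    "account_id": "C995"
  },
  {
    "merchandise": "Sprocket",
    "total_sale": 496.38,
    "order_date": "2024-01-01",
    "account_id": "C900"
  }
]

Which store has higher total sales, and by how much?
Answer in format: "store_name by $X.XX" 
store_central by $104.13

Schema mapping: "sale_amount" (store_east) = "total_sale" (store_central) = sale amount

Total for store_east: 1614.49
Total for store_central: 1718.62

Difference: |1614.49 - 1718.62| = 104.13
store_central has higher sales by $104.13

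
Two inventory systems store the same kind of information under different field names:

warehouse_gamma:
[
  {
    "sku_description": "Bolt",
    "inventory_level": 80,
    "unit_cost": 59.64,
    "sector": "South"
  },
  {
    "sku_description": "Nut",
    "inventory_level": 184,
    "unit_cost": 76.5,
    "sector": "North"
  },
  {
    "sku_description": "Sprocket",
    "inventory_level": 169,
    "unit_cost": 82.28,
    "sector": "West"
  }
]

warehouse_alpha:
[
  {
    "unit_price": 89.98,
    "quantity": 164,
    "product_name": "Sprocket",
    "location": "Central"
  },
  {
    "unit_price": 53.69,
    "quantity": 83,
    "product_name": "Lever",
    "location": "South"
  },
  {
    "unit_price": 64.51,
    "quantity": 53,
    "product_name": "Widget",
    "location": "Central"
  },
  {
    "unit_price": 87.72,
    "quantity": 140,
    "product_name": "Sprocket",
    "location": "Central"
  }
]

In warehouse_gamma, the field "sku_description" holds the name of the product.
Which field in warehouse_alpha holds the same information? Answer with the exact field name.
product_name

In warehouse_gamma, "sku_description" holds the name of the product.
The fields in warehouse_alpha are: "unit_price", "quantity", "product_name", "location".
"product_name" is the match: the name refers to the same concept and its values are product-name strings (e.g. 'Lever', 'Sprocket').
The other fields ("unit_price", "quantity", "location") hold different kinds of data.

So "sku_description" in warehouse_gamma corresponds to "product_name" in warehouse_alpha.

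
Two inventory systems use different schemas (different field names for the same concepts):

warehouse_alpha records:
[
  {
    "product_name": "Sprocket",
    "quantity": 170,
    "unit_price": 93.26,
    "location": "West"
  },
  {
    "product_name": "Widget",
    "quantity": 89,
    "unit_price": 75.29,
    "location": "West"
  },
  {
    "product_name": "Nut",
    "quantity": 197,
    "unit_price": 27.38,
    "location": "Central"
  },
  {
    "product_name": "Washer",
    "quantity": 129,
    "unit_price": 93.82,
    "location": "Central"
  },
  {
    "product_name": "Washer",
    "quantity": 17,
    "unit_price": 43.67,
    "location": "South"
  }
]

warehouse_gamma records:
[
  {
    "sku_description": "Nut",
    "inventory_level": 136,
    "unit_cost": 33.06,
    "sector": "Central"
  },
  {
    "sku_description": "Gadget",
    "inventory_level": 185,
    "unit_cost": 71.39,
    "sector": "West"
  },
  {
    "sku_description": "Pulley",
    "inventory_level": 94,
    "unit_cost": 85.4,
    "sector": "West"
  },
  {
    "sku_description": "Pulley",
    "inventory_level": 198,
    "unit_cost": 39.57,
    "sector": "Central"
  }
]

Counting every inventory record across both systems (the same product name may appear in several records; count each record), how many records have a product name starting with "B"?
0

Schema mapping: "product_name" (warehouse_alpha) = "sku_description" (warehouse_gamma) = product name

Records with product name starting with "B" in warehouse_alpha: 0
Records with product name starting with "B" in warehouse_gamma: 0

Total: 0 + 0 = 0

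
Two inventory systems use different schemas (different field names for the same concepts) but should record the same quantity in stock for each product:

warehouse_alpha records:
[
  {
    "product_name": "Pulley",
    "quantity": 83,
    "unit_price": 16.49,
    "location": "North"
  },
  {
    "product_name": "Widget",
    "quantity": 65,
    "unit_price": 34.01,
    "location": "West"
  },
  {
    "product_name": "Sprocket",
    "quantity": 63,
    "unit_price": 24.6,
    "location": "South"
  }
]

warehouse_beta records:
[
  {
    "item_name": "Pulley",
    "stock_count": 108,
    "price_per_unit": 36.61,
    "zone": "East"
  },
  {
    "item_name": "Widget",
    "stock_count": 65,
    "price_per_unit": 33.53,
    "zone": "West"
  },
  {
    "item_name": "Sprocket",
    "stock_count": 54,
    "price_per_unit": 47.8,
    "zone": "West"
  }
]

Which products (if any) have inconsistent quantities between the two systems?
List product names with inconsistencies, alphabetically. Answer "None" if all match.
Pulley, Sprocket

Schema mappings:
- "product_name" (warehouse_alpha) = "item_name" (warehouse_beta) = product name
- "quantity" (warehouse_alpha) = "stock_count" (warehouse_beta) = quantity

Comparison:
  Pulley: 83 vs 108 - MISMATCH
  Widget: 65 vs 65 - MATCH
  Sprocket: 63 vs 54 - MISMATCH

Products with inconsistencies: Pulley, Sprocket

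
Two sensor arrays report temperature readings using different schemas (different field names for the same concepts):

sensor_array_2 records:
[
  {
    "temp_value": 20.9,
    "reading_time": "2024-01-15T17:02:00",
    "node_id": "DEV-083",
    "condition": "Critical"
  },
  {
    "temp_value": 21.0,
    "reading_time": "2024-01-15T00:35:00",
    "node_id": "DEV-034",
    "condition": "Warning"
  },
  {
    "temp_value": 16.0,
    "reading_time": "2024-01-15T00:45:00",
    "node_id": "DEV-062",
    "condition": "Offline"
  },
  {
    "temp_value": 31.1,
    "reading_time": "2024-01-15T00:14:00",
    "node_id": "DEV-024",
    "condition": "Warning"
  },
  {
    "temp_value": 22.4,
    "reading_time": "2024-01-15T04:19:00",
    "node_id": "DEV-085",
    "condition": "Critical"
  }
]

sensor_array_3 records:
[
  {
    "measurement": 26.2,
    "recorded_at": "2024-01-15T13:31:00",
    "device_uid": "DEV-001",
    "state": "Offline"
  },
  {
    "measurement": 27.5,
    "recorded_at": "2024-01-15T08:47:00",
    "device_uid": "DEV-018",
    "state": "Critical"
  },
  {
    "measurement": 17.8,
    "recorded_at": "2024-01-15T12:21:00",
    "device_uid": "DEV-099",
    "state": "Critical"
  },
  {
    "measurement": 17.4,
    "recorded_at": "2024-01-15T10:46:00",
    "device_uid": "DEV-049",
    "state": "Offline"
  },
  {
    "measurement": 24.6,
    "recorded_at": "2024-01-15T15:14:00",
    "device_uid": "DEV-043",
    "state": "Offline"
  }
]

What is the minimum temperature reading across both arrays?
16.0

Schema mapping: "temp_value" (sensor_array_2) = "measurement" (sensor_array_3) = temperature reading

Minimum in sensor_array_2: 16.0
Minimum in sensor_array_3: 17.4

Overall minimum: min(16.0, 17.4) = 16.0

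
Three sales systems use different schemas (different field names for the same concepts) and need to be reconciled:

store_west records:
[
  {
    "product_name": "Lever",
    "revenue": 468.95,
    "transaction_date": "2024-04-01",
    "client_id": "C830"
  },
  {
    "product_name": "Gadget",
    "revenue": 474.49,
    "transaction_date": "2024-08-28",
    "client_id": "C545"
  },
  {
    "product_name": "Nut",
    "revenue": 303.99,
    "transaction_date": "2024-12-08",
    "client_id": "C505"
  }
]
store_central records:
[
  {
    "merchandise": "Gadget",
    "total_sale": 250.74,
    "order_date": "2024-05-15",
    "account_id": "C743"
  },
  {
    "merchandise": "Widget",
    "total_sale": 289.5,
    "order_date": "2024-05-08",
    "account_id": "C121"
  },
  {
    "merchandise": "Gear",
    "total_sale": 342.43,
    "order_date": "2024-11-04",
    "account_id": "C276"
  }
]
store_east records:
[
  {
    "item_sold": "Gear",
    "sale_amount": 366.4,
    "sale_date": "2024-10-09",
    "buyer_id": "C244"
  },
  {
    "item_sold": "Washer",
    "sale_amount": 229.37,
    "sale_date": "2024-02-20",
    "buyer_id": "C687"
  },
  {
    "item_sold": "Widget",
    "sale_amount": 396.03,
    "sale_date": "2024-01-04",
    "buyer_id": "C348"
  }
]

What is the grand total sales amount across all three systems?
3121.9

Schema reconciliation - all amount fields map to sale amount:

store_west (revenue): 1247.43
store_central (total_sale): 882.67
store_east (sale_amount): 991.8

Grand total: 3121.9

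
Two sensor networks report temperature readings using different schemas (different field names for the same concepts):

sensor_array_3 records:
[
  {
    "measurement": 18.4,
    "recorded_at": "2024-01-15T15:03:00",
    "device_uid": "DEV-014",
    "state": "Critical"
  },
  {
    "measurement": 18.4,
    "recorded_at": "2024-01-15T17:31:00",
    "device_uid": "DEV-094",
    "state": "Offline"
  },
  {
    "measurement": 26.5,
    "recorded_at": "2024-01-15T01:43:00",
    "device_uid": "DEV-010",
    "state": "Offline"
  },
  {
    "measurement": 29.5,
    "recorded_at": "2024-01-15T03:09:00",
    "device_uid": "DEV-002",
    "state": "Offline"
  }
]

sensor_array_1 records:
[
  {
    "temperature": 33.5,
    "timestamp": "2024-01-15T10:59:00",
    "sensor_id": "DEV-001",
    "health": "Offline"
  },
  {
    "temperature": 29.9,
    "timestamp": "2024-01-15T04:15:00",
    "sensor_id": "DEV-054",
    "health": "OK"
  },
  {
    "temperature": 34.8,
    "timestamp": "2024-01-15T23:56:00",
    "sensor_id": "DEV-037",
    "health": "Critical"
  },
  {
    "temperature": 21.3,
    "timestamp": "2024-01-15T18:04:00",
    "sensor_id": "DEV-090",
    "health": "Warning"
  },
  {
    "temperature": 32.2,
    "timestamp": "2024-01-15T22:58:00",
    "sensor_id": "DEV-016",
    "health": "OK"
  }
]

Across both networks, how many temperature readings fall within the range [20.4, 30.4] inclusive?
4

Schema mapping: "measurement" (sensor_array_3) = "temperature" (sensor_array_1) = temperature

Readings in [20.4, 30.4] from sensor_array_3: 2
Readings in [20.4, 30.4] from sensor_array_1: 2

Total count: 2 + 2 = 4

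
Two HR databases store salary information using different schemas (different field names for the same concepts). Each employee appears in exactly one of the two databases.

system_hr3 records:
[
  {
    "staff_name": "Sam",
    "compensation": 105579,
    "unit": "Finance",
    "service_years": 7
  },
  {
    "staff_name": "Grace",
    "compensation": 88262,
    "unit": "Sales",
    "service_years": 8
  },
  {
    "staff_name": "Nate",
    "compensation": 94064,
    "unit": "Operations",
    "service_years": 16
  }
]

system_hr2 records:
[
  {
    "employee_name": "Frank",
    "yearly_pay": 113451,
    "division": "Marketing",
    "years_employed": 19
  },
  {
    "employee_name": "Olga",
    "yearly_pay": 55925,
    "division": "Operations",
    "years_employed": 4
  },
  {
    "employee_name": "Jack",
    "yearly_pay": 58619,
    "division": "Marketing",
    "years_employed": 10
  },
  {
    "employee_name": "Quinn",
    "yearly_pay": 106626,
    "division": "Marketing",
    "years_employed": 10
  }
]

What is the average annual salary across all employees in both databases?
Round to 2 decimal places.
88932.29

Schema mapping: "compensation" (system_hr3) = "yearly_pay" (system_hr2) = annual salary

All salaries: [105579, 88262, 94064, 113451, 55925, 58619, 106626]
Sum: 622526
Count: 7
Average: 622526 / 7 = 88932.29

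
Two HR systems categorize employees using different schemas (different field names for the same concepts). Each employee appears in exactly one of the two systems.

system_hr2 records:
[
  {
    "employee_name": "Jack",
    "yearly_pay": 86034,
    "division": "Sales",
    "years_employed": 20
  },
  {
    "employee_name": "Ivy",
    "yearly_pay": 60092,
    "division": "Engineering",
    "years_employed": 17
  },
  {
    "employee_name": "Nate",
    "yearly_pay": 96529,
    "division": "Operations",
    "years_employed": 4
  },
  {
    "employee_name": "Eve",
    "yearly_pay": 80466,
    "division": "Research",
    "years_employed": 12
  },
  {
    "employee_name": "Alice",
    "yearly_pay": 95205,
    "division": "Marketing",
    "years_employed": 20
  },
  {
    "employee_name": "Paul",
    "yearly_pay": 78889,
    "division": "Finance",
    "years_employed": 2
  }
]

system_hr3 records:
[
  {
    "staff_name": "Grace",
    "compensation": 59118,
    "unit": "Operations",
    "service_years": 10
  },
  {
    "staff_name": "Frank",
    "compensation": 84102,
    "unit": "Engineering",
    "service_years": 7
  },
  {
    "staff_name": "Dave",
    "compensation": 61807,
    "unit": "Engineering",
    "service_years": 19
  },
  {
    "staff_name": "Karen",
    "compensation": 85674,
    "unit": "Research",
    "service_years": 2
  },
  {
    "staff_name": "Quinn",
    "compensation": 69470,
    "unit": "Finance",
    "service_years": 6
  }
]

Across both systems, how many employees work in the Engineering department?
3

Schema mapping: "division" (system_hr2) = "unit" (system_hr3) = department

Engineering employees in system_hr2: 1
Engineering employees in system_hr3: 2

Total in Engineering: 1 + 2 = 3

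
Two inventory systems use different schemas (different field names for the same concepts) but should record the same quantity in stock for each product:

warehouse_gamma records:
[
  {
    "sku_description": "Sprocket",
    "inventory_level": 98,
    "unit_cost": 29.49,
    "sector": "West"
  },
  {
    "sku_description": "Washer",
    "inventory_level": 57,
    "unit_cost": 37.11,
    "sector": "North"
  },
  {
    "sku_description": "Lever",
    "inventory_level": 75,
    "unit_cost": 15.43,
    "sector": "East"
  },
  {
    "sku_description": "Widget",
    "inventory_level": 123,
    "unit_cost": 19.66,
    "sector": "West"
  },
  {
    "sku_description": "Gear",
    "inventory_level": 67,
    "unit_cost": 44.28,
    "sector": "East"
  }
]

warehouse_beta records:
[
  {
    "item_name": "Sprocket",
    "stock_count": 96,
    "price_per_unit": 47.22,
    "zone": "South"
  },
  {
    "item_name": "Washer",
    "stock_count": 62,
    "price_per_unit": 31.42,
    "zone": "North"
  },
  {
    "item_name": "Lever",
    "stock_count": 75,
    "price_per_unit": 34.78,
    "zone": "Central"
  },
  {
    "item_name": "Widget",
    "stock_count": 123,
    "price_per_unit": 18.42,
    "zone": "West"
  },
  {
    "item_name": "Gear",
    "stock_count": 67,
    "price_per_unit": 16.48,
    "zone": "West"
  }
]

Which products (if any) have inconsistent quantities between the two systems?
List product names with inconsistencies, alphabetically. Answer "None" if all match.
Sprocket, Washer

Schema mappings:
- "sku_description" (warehouse_gamma) = "item_name" (warehouse_beta) = product name
- "inventory_level" (warehouse_gamma) = "stock_count" (warehouse_beta) = quantity

Comparison:
  Sprocket: 98 vs 96 - MISMATCH
  Washer: 57 vs 62 - MISMATCH
  Lever: 75 vs 75 - MATCH
  Widget: 123 vs 123 - MATCH
  Gear: 67 vs 67 - MATCH

Products with inconsistencies: Sprocket, Washer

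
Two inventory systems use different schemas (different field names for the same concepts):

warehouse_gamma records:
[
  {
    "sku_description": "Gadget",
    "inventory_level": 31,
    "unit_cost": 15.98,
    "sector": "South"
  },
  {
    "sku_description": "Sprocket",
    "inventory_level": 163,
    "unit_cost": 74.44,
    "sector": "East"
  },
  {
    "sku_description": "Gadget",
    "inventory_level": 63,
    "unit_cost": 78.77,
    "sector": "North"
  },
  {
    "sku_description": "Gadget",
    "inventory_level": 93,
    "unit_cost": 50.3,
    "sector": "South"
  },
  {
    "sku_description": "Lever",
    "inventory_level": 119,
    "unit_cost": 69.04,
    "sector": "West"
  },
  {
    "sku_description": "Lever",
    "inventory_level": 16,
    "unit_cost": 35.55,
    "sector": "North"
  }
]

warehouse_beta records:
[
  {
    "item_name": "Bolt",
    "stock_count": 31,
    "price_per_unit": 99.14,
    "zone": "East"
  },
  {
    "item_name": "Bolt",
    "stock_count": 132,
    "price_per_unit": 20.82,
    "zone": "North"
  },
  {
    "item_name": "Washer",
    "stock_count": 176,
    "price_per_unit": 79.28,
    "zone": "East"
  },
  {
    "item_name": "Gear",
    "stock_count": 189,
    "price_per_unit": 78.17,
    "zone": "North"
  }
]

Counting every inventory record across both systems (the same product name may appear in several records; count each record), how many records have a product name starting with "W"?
1

Schema mapping: "sku_description" (warehouse_gamma) = "item_name" (warehouse_beta) = product name

Records with product name starting with "W" in warehouse_gamma: 0
Records with product name starting with "W" in warehouse_beta: 1

Total: 0 + 1 = 1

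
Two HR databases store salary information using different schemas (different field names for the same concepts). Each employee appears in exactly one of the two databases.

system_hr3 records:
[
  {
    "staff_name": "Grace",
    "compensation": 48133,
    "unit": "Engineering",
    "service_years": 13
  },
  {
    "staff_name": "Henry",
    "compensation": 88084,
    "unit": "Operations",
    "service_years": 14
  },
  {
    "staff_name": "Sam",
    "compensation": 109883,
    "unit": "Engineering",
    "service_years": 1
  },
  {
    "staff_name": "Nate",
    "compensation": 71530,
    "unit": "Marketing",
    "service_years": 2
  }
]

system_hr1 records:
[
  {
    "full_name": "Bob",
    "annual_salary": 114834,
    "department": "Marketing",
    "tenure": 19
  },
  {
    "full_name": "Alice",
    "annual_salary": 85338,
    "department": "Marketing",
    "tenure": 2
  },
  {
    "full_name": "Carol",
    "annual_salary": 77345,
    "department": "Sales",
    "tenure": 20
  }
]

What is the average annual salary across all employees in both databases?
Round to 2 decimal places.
85021.00

Schema mapping: "compensation" (system_hr3) = "annual_salary" (system_hr1) = annual salary

All salaries: [48133, 88084, 109883, 71530, 114834, 85338, 77345]
Sum: 595147
Count: 7
Average: 595147 / 7 = 85021.00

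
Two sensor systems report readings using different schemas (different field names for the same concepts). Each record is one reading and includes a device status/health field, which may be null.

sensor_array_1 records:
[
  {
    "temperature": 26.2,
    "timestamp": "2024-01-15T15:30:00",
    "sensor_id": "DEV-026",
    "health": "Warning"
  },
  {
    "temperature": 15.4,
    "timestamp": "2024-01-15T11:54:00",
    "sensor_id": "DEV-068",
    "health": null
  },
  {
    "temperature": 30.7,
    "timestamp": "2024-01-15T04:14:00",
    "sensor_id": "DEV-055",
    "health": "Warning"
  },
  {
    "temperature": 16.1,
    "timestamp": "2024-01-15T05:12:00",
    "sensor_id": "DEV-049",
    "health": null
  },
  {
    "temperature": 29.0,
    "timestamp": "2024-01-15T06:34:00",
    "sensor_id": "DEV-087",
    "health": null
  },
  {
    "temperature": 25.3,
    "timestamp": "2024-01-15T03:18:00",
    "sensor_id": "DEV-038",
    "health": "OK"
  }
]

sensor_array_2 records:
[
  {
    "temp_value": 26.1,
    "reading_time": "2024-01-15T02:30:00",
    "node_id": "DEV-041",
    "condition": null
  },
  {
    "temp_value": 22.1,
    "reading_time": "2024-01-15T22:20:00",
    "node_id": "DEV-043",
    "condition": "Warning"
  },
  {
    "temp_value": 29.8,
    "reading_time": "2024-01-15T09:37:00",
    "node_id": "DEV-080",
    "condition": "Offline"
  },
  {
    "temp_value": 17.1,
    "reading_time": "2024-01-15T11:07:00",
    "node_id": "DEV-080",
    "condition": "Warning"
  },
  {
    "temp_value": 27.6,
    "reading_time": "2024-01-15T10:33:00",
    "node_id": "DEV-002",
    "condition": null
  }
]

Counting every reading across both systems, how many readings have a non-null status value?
6

Schema mapping: "health" (sensor_array_1) = "condition" (sensor_array_2) = status

Non-null in sensor_array_1: 3
Non-null in sensor_array_2: 3

Total non-null: 3 + 3 = 6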